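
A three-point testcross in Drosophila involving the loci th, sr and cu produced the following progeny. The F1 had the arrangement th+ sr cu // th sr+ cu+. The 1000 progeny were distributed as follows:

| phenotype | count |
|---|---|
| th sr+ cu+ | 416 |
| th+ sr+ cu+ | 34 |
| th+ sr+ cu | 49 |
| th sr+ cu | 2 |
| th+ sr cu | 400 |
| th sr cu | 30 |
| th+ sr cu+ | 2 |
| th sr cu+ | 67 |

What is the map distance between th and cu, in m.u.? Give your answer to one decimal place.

6.8 m.u.

The two rarest classes, th+ sr cu+ and th sr+ cu, are the double crossovers. Comparing them with the parentals, only the cu allele has switched, so cu is the middle locus and the order is th – cu – sr.
Crossovers in the th–cu interval produce the single-crossover classes th sr cu and th+ sr+ cu+ (30 + 34 = 64) plus the double crossovers (4).
RF(th–cu) = (64 + 4) / 1000 = 68/1000 = 0.0680 → 6.8 m.u.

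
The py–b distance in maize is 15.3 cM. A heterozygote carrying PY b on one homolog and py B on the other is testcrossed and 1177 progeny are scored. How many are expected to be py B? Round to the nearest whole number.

A map distance of 15.3 cM corresponds to a recombination frequency of 0.153.
The F1 is PY b / py B, so py B is a parental gamete class with expected frequency (1 − r)/2 = 0.847/2 = 0.4235.
Expected number = 0.4235 × 1177 = 498.46 ≈ 498.

498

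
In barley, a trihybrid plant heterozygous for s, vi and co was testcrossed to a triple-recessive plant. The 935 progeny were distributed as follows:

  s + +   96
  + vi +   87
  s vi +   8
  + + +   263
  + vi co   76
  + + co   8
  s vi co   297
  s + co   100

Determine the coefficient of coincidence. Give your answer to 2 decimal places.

0.39

The two most frequent reciprocal classes, + + + and s vi co, are the parental types, so the F1 was + + + / s vi co.
The two rarest classes, + + co and s vi +, are the double crossovers. Comparing them with the parentals, only the co allele has switched, so co is the middle locus and the order is vi – co – s.
vi–co: (187 + 16)/935 = 0.2171; co–s: (172 + 16)/935 = 0.2011.
Expected DCO frequency = 0.2171 × 0.2011 ≈ 0.04366; observed = 16/935 ≈ 0.01711.
Coefficient of coincidence = 0.01711/0.04366 ≈ 0.39.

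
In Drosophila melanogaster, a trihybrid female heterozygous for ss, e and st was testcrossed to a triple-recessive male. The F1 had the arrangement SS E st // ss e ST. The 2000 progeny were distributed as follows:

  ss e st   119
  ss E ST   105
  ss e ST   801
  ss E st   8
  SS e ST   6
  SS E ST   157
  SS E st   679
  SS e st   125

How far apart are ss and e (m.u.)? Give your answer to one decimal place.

The two rarest classes, ss E st and SS e ST, are the double crossovers. Comparing them with the parentals, only the ss allele has switched, so ss is the middle locus and the order is e – ss – st.
Crossovers in the e–ss interval produce the single-crossover classes SS e st and ss E ST (125 + 105 = 230) plus the double crossovers (14).
RF(e–ss) = (230 + 14) / 2000 = 244/2000 = 0.1220 → 12.2 m.u.

12.2 m.u.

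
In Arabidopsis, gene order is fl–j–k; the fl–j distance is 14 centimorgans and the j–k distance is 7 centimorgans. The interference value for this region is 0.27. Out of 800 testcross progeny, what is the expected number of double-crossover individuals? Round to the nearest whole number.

6

Map distances give recombination frequencies of 0.140 and 0.070 for the two intervals.
With interference 0.27 (so coincidence = 0.73), expected double-crossover frequency = 0.140 × 0.070 × 0.73 = 0.00715.
Expected number = 0.00715 × 800 = 5.72 ≈ 6.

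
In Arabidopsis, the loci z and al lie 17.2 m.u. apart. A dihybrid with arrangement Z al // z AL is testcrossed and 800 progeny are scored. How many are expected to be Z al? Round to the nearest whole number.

331

A map distance of 17.2 m.u. corresponds to a recombination frequency of 0.172.
The F1 is Z al / z AL, so Z al is a parental gamete class with expected frequency (1 − r)/2 = 0.828/2 = 0.4140.
Expected number = 0.4140 × 800 = 331.20 ≈ 331.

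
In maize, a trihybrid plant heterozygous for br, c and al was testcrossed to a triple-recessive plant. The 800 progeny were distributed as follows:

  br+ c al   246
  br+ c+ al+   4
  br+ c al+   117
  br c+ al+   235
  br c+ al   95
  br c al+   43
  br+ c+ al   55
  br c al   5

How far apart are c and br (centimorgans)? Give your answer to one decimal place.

The two most frequent reciprocal classes, br c+ al+ and br+ c al, are the parental types, so the F1 was br c+ al+ / br+ c al.
The two rarest classes, br+ c+ al+ and br c al, are the double crossovers. Comparing them with the parentals, only the br allele has switched, so br is the middle locus and the order is c – br – al.
Crossovers in the c–br interval produce the single-crossover classes br c al+ and br+ c+ al (43 + 55 = 98) plus the double crossovers (9).
RF(c–br) = (98 + 9) / 800 = 107/800 = 0.1338 → 13.4 centimorgans.

13.4 centimorgans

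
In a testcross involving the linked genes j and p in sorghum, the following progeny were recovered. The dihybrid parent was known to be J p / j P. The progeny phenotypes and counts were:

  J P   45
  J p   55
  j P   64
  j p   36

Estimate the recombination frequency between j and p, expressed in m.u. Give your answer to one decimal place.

The recombinant classes are J P and j p: 45 + 36 = 81.
Recombination frequency = 81/200 = 0.4050 ≈ 40.5%, i.e. 40.5 m.u.

40.5 m.u.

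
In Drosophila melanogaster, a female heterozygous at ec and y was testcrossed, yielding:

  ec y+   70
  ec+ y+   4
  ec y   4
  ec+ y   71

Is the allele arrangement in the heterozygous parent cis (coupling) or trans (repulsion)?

The two most frequent classes are ec+ y (71) and ec y+ (70); these are the parental (non-recombinant) types.
So the F1 carried ec+ y on one chromosome and ec y+ on the other — the recessive alleles are on opposite chromosomes (trans / repulsion).

trans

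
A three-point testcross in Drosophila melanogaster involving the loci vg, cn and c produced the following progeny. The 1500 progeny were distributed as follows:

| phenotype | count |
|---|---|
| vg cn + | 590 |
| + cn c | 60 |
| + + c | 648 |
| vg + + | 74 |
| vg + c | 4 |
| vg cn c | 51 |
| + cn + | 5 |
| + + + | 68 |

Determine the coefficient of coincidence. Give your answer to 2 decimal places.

The two most frequent reciprocal classes, + + c and vg cn +, are the parental types, so the F1 was + + c / vg cn +.
The two rarest classes, vg + c and + cn +, are the double crossovers. Comparing them with the parentals, only the vg allele has switched, so vg is the middle locus and the order is c – vg – cn.
c–vg: (119 + 9)/1500 = 0.0853; vg–cn: (134 + 9)/1500 = 0.0953.
Expected DCO frequency = 0.0853 × 0.0953 ≈ 0.00813; observed = 9/1500 ≈ 0.00600.
Coefficient of coincidence = 0.00600/0.00813 ≈ 0.74.

0.74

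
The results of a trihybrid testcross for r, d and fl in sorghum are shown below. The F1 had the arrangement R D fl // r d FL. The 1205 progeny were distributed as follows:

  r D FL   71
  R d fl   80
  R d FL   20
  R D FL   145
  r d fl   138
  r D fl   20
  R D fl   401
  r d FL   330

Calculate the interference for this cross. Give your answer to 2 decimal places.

The two rarest classes, r D fl and R d FL, are the double crossovers. Comparing them with the parentals, only the r allele has switched, so r is the middle locus and the order is d – r – fl.
d–r: (151 + 40)/1205 = 0.1585; r–fl: (283 + 40)/1205 = 0.2680.
Expected DCO frequency = 0.1585 × 0.2680 ≈ 0.04248; observed = 40/1205 ≈ 0.03320.
Coefficient of coincidence = 0.03320/0.04248 ≈ 0.78; interference = 1 − 0.78 = 0.22.

0.22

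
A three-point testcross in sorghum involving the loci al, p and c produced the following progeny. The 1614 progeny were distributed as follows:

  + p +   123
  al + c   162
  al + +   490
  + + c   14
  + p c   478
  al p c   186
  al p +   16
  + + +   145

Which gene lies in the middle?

p

The two most frequent reciprocal classes, + p c and al + +, are the parental types, so the F1 was + p c / al + +.
The two rarest classes, + + c and al p +, are the double crossovers. Comparing them with the parentals, only the p allele has switched, so p is the middle locus and the order is al – p – c.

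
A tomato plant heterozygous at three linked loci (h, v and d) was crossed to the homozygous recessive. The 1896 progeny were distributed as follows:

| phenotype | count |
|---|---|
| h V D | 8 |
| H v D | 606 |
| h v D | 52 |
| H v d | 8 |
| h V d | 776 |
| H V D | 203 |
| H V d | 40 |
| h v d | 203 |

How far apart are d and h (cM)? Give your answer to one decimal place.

The two most frequent reciprocal classes, H v D and h V d, are the parental types, so the F1 was H v D / h V d.
The two rarest classes, H v d and h V D, are the double crossovers. Comparing them with the parentals, only the d allele has switched, so d is the middle locus and the order is h – d – v.
Crossovers in the h–d interval produce the single-crossover classes h v D and H V d (52 + 40 = 92) plus the double crossovers (16).
RF(h–d) = (92 + 16) / 1896 = 108/1896 = 0.0570 → 5.7 cM.

5.7 cM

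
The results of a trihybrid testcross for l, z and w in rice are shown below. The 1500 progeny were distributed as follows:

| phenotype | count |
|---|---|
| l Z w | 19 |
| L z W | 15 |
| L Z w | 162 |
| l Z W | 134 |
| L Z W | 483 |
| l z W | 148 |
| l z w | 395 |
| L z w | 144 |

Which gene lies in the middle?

z

The two most frequent reciprocal classes, L Z W and l z w, are the parental types, so the F1 was L Z W / l z w.
The two rarest classes, L z W and l Z w, are the double crossovers. Comparing them with the parentals, only the z allele has switched, so z is the middle locus and the order is l – z – w.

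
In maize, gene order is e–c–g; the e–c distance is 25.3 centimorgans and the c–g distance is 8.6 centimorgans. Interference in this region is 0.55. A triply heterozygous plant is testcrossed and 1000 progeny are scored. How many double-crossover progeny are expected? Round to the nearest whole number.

Map distances give recombination frequencies of 0.253 and 0.086 for the two intervals.
With interference 0.55 (so coincidence = 0.45), expected double-crossover frequency = 0.253 × 0.086 × 0.45 = 0.00979.
Expected number = 0.00979 × 1000 = 9.79 ≈ 10.

10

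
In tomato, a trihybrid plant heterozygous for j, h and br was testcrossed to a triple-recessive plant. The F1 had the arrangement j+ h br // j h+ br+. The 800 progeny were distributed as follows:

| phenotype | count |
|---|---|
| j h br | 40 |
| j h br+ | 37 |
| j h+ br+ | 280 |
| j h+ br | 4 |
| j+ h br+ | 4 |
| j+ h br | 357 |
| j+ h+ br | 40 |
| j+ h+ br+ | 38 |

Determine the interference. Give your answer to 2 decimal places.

0.12

The two rarest classes, j+ h br+ and j h+ br, are the double crossovers. Comparing them with the parentals, only the br allele has switched, so br is the middle locus and the order is h – br – j.
h–br: (77 + 8)/800 = 0.1062; br–j: (78 + 8)/800 = 0.1075.
Expected DCO frequency = 0.1062 × 0.1075 ≈ 0.01142; observed = 8/800 ≈ 0.01000.
Coefficient of coincidence = 0.01000/0.01142 ≈ 0.88; interference = 1 − 0.88 = 0.12.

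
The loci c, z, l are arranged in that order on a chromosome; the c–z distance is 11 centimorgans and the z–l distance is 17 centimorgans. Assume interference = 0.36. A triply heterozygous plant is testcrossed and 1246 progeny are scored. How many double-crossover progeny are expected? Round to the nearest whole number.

15

Map distances give recombination frequencies of 0.110 and 0.170 for the two intervals.
With interference 0.36 (so coincidence = 0.64), expected double-crossover frequency = 0.110 × 0.170 × 0.64 = 0.01197.
Expected number = 0.01197 × 1246 = 14.91 ≈ 15.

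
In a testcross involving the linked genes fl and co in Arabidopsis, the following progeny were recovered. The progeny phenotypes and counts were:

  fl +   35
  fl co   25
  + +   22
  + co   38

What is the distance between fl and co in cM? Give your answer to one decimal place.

39.2 cM

The two most frequent classes, + co (38) and fl + (35), are the parental types, so the F1 was + co / fl +.
The recombinant classes are + + and fl co: 22 + 25 = 47.
Recombination frequency = 47/120 = 0.3917 ≈ 39.2%, i.e. 39.2 cM.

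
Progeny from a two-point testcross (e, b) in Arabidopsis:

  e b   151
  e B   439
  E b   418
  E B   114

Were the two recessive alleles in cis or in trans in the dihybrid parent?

trans

The two most frequent classes are E b (418) and e B (439); these are the parental (non-recombinant) types.
So the F1 carried E b on one chromosome and e B on the other — the recessive alleles are on opposite chromosomes (trans / repulsion).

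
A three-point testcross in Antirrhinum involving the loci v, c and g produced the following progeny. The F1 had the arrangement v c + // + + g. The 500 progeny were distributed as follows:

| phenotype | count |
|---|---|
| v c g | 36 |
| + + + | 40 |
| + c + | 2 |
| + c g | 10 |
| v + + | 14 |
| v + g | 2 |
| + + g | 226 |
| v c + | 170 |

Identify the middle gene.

v

The two rarest classes, + c + and v + g, are the double crossovers. Comparing them with the parentals, only the v allele has switched, so v is the middle locus and the order is c – v – g.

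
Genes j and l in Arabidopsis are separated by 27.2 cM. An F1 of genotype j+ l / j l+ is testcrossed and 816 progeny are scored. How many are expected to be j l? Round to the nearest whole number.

111

A map distance of 27.2 cM corresponds to a recombination frequency of 0.272.
The F1 is j+ l / j l+, so j l is a recombinant gamete class with expected frequency r/2 = 0.272/2 = 0.1360.
Expected number = 0.1360 × 816 = 110.98 ≈ 111.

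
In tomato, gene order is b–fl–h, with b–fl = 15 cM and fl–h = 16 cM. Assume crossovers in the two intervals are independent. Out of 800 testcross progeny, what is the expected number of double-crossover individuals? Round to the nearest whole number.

19

Map distances give recombination frequencies of 0.150 and 0.160 for the two intervals.
With no interference, expected double-crossover frequency = 0.150 × 0.160 = 0.02400.
Expected number = 0.02400 × 800 = 19.20 ≈ 19.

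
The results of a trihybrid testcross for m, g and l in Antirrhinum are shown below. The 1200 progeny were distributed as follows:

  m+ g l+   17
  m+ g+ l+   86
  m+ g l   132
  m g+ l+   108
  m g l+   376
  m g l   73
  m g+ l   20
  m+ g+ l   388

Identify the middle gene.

m

The two most frequent reciprocal classes, m g l+ and m+ g+ l, are the parental types, so the F1 was m g l+ / m+ g+ l.
The two rarest classes, m+ g l+ and m g+ l, are the double crossovers. Comparing them with the parentals, only the m allele has switched, so m is the middle locus and the order is l – m – g.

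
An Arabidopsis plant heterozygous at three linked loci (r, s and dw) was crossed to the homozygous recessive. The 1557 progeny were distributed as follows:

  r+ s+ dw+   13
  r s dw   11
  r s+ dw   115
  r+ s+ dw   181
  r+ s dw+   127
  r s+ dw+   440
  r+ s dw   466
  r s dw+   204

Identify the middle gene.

r

The two most frequent reciprocal classes, r s+ dw+ and r+ s dw, are the parental types, so the F1 was r s+ dw+ / r+ s dw.
The two rarest classes, r+ s+ dw+ and r s dw, are the double crossovers. Comparing them with the parentals, only the r allele has switched, so r is the middle locus and the order is dw – r – s.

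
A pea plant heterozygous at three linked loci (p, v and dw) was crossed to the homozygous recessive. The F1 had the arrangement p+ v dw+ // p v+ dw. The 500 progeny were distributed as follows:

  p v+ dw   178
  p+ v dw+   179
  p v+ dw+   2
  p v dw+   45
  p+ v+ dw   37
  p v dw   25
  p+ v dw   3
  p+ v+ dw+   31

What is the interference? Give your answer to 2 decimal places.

0.53

The two rarest classes, p+ v dw and p v+ dw+, are the double crossovers. Comparing them with the parentals, only the dw allele has switched, so dw is the middle locus and the order is v – dw – p.
v–dw: (56 + 5)/500 = 0.1220; dw–p: (82 + 5)/500 = 0.1740.
Expected DCO frequency = 0.1220 × 0.1740 ≈ 0.02123; observed = 5/500 ≈ 0.01000.
Coefficient of coincidence = 0.01000/0.02123 ≈ 0.47; interference = 1 − 0.47 = 0.53.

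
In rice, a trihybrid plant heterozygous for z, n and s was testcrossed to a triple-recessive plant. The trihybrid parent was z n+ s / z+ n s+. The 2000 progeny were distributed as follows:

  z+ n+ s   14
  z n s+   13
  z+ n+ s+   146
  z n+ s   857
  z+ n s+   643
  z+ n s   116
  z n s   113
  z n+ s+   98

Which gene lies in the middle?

z

The two rarest classes, z+ n+ s and z n s+, are the double crossovers. Comparing them with the parentals, only the z allele has switched, so z is the middle locus and the order is s – z – n.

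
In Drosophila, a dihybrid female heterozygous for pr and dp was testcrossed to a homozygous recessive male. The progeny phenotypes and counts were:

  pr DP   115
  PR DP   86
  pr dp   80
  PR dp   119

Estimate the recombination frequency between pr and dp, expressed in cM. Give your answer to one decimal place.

41.5 cM

The two most frequent classes, PR dp (119) and pr DP (115), are the parental types, so the F1 was PR dp / pr DP.
The recombinant classes are PR DP and pr dp: 86 + 80 = 166.
Recombination frequency = 166/400 = 0.4150 ≈ 41.5%, i.e. 41.5 cM.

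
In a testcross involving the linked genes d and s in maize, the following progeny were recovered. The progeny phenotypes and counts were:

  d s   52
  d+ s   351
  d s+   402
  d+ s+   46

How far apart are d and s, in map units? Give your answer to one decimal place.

The two most frequent classes, d+ s (351) and d s+ (402), are the parental types, so the F1 was d+ s / d s+.
The recombinant classes are d+ s+ and d s: 46 + 52 = 98.
Recombination frequency = 98/851 = 0.1152 ≈ 11.5%, i.e. 11.5 map units.

11.5 map units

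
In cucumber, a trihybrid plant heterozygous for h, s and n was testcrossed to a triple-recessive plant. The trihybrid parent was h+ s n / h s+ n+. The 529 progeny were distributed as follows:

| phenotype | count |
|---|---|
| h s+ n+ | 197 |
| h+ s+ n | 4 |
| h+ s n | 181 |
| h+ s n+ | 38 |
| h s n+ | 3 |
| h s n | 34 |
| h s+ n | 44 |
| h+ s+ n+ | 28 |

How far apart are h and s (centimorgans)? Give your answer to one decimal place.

The two rarest classes, h+ s+ n and h s n+, are the double crossovers. Comparing them with the parentals, only the s allele has switched, so s is the middle locus and the order is n – s – h.
Crossovers in the s–h interval produce the single-crossover classes h s n and h+ s+ n+ (34 + 28 = 62) plus the double crossovers (7).
RF(s–h) = (62 + 7) / 529 = 69/529 = 0.1304 → 13.0 centimorgans.

13.0 centimorgans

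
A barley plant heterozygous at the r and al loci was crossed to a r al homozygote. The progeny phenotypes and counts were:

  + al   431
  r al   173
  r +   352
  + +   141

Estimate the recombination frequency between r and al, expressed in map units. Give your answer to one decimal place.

28.6 map units

The two most frequent classes, + al (431) and r + (352), are the parental types, so the F1 was + al / r +.
The recombinant classes are + + and r al: 141 + 173 = 314.
Recombination frequency = 314/1097 = 0.2862 ≈ 28.6%, i.e. 28.6 map units.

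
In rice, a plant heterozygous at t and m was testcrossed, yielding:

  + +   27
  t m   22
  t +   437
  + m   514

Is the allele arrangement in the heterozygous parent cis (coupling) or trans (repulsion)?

The two most frequent classes are + m (514) and t + (437); these are the parental (non-recombinant) types.
So the F1 carried + m on one chromosome and t + on the other — the recessive alleles are on opposite chromosomes (trans / repulsion).

trans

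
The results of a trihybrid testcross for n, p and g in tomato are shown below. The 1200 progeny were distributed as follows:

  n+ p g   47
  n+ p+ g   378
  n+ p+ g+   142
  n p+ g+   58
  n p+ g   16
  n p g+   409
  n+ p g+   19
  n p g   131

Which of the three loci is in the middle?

n

The two most frequent reciprocal classes, n+ p+ g and n p g+, are the parental types, so the F1 was n+ p+ g / n p g+.
The two rarest classes, n p+ g and n+ p g+, are the double crossovers. Comparing them with the parentals, only the n allele has switched, so n is the middle locus and the order is p – n – g.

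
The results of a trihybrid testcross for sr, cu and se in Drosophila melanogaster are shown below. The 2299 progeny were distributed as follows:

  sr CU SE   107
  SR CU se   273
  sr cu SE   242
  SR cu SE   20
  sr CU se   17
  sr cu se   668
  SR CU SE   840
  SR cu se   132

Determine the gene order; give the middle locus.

The two most frequent reciprocal classes, sr cu se and SR CU SE, are the parental types, so the F1 was sr cu se / SR CU SE.
The two rarest classes, sr CU se and SR cu SE, are the double crossovers. Comparing them with the parentals, only the cu allele has switched, so cu is the middle locus and the order is sr – cu – se.

cu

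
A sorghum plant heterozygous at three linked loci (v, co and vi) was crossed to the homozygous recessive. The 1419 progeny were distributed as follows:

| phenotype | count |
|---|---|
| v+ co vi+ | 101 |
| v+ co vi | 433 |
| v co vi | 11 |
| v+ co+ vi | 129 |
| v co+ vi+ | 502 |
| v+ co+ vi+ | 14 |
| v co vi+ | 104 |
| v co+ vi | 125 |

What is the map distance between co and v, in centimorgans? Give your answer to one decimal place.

18.2 centimorgans

The two most frequent reciprocal classes, v co+ vi+ and v+ co vi, are the parental types, so the F1 was v co+ vi+ / v+ co vi.
The two rarest classes, v+ co+ vi+ and v co vi, are the double crossovers. Comparing them with the parentals, only the v allele has switched, so v is the middle locus and the order is vi – v – co.
Crossovers in the v–co interval produce the single-crossover classes v co vi+ and v+ co+ vi (104 + 129 = 233) plus the double crossovers (25).
RF(v–co) = (233 + 25) / 1419 = 258/1419 = 0.1818 → 18.2 centimorgans.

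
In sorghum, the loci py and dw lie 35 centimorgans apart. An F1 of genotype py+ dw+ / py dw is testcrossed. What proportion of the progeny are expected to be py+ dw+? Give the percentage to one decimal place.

32.5%

A map distance of 35 centimorgans corresponds to a recombination frequency of 0.350.
The F1 is py+ dw+ / py dw, so py+ dw+ is a parental gamete class with expected frequency (1 − r)/2 = 0.650/2 = 0.3250.
That is 0.3250 = 32.5% of the progeny.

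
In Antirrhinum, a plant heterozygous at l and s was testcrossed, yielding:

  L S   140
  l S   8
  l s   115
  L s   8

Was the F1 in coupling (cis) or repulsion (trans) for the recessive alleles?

The two most frequent classes are L S (140) and l s (115); these are the parental (non-recombinant) types.
So the F1 carried L S on one chromosome and l s on the other — the recessive alleles are on the same chromosome (cis / coupling).

cis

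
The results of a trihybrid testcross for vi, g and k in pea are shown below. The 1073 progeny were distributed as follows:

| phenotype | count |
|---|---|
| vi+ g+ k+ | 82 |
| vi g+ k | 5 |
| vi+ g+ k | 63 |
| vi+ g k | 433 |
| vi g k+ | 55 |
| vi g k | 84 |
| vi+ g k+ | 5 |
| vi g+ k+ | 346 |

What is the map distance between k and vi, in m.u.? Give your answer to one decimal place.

The two most frequent reciprocal classes, vi+ g k and vi g+ k+, are the parental types, so the F1 was vi+ g k / vi g+ k+.
The two rarest classes, vi+ g k+ and vi g+ k, are the double crossovers. Comparing them with the parentals, only the k allele has switched, so k is the middle locus and the order is g – k – vi.
Crossovers in the k–vi interval produce the single-crossover classes vi g k and vi+ g+ k+ (84 + 82 = 166) plus the double crossovers (10).
RF(k–vi) = (166 + 10) / 1073 = 176/1073 = 0.1640 → 16.4 m.u.

16.4 m.u.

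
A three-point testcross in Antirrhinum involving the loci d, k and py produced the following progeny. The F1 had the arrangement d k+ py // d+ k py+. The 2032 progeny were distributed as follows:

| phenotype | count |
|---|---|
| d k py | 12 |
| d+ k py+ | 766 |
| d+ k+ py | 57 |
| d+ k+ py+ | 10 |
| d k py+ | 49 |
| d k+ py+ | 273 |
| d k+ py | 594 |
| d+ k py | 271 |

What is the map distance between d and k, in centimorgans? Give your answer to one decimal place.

The two rarest classes, d k py and d+ k+ py+, are the double crossovers. Comparing them with the parentals, only the k allele has switched, so k is the middle locus and the order is py – k – d.
Crossovers in the k–d interval produce the single-crossover classes d+ k+ py and d k py+ (57 + 49 = 106) plus the double crossovers (22).
RF(k–d) = (106 + 22) / 2032 = 128/2032 = 0.0630 → 6.3 centimorgans.

6.3 centimorgans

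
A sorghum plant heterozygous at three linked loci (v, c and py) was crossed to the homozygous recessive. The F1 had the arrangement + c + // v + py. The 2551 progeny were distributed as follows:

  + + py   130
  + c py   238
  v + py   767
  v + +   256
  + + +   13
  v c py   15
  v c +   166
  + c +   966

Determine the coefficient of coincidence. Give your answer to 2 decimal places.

The two rarest classes, + + + and v c py, are the double crossovers. Comparing them with the parentals, only the c allele has switched, so c is the middle locus and the order is v – c – py.
v–c: (296 + 28)/2551 = 0.1270; c–py: (494 + 28)/2551 = 0.2046.
Expected DCO frequency = 0.1270 × 0.2046 ≈ 0.02598; observed = 28/2551 ≈ 0.01098.
Coefficient of coincidence = 0.01098/0.02598 ≈ 0.42.

0.42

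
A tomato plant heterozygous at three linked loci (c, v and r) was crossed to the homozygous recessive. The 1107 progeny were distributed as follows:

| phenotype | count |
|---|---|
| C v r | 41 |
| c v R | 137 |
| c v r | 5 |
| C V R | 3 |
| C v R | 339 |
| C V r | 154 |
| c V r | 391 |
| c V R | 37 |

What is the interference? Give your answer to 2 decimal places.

0.66

The two most frequent reciprocal classes, c V r and C v R, are the parental types, so the F1 was c V r / C v R.
The two rarest classes, c v r and C V R, are the double crossovers. Comparing them with the parentals, only the v allele has switched, so v is the middle locus and the order is c – v – r.
c–v: (291 + 8)/1107 = 0.2701; v–r: (78 + 8)/1107 = 0.0777.
Expected DCO frequency = 0.2701 × 0.0777 ≈ 0.02099; observed = 8/1107 ≈ 0.00723.
Coefficient of coincidence = 0.00723/0.02099 ≈ 0.34; interference = 1 − 0.34 = 0.66.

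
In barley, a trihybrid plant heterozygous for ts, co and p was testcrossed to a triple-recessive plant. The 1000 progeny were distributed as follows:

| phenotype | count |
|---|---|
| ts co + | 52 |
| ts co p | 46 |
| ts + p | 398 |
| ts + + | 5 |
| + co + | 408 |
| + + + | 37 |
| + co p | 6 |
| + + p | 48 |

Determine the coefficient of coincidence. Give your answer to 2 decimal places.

The two most frequent reciprocal classes, ts + p and + co +, are the parental types, so the F1 was ts + p / + co +.
The two rarest classes, ts + + and + co p, are the double crossovers. Comparing them with the parentals, only the p allele has switched, so p is the middle locus and the order is ts – p – co.
ts–p: (100 + 11)/1000 = 0.1110; p–co: (83 + 11)/1000 = 0.0940.
Expected DCO frequency = 0.1110 × 0.0940 ≈ 0.01043; observed = 11/1000 ≈ 0.01100.
Coefficient of coincidence = 0.01100/0.01043 ≈ 1.05.

1.05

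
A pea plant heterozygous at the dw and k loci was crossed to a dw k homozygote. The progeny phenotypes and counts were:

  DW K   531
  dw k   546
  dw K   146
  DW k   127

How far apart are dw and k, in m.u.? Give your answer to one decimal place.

The two most frequent classes, DW K (531) and dw k (546), are the parental types, so the F1 was DW K / dw k.
The recombinant classes are DW k and dw K: 127 + 146 = 273.
Recombination frequency = 273/1350 = 0.2022 ≈ 20.2%, i.e. 20.2 m.u.

20.2 m.u.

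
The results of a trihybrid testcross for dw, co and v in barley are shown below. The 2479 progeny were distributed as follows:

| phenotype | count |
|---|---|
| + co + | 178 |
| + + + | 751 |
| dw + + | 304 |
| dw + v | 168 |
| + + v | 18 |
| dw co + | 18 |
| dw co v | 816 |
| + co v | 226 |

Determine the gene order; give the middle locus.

v

The two most frequent reciprocal classes, dw co v and + + +, are the parental types, so the F1 was dw co v / + + +.
The two rarest classes, dw co + and + + v, are the double crossovers. Comparing them with the parentals, only the v allele has switched, so v is the middle locus and the order is co – v – dw.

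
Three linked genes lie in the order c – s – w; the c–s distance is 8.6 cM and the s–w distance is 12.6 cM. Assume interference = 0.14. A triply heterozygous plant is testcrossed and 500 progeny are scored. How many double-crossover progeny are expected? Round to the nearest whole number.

Map distances give recombination frequencies of 0.086 and 0.126 for the two intervals.
With interference 0.14 (so coincidence = 0.86), expected double-crossover frequency = 0.086 × 0.126 × 0.86 = 0.00932.
Expected number = 0.00932 × 500 = 4.66 ≈ 5.

5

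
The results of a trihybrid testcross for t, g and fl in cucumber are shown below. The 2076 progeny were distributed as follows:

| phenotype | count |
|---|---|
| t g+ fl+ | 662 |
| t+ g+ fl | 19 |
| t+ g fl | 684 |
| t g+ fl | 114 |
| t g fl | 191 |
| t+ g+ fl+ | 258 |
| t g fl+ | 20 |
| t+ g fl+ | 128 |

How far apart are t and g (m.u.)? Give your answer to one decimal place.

The two most frequent reciprocal classes, t g+ fl+ and t+ g fl, are the parental types, so the F1 was t g+ fl+ / t+ g fl.
The two rarest classes, t g fl+ and t+ g+ fl, are the double crossovers. Comparing them with the parentals, only the g allele has switched, so g is the middle locus and the order is fl – g – t.
Crossovers in the g–t interval produce the single-crossover classes t+ g+ fl+ and t g fl (258 + 191 = 449) plus the double crossovers (39).
RF(g–t) = (449 + 39) / 2076 = 488/2076 = 0.2351 → 23.5 m.u.

23.5 m.u.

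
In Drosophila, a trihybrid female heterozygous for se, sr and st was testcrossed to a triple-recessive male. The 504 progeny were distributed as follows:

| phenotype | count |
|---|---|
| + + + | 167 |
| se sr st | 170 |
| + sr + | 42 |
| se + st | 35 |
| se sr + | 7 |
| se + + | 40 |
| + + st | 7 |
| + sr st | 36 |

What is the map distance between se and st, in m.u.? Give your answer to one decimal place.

The two most frequent reciprocal classes, se sr st and + + +, are the parental types, so the F1 was se sr st / + + +.
The two rarest classes, se sr + and + + st, are the double crossovers. Comparing them with the parentals, only the st allele has switched, so st is the middle locus and the order is se – st – sr.
Crossovers in the se–st interval produce the single-crossover classes + sr st and se + + (36 + 40 = 76) plus the double crossovers (14).
RF(se–st) = (76 + 14) / 504 = 90/504 = 0.1786 → 17.9 m.u.

17.9 m.u.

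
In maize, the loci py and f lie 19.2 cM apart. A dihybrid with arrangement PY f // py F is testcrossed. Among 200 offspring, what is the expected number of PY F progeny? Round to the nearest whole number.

19

A map distance of 19.2 cM corresponds to a recombination frequency of 0.192.
The F1 is PY f / py F, so PY F is a recombinant gamete class with expected frequency r/2 = 0.192/2 = 0.0960.
Expected number = 0.0960 × 200 = 19.20 ≈ 19.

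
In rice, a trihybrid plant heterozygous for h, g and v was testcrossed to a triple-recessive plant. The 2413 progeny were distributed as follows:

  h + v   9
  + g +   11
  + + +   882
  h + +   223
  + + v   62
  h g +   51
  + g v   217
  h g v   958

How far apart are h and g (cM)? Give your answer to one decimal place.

The two most frequent reciprocal classes, h g v and + + +, are the parental types, so the F1 was h g v / + + +.
The two rarest classes, h + v and + g +, are the double crossovers. Comparing them with the parentals, only the g allele has switched, so g is the middle locus and the order is v – g – h.
Crossovers in the g–h interval produce the single-crossover classes + g v and h + + (217 + 223 = 440) plus the double crossovers (20).
RF(g–h) = (440 + 20) / 2413 = 460/2413 = 0.1906 → 19.1 cM.

19.1 cM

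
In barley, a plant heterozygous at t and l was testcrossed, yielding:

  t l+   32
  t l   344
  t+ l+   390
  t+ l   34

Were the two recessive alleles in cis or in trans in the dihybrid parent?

cis

The two most frequent classes are t+ l+ (390) and t l (344); these are the parental (non-recombinant) types.
So the F1 carried t+ l+ on one chromosome and t l on the other — the recessive alleles are on the same chromosome (cis / coupling).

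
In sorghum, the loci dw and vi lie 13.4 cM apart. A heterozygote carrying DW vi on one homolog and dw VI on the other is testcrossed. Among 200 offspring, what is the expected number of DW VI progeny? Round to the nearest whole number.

A map distance of 13.4 cM corresponds to a recombination frequency of 0.134.
The F1 is DW vi / dw VI, so DW VI is a recombinant gamete class with expected frequency r/2 = 0.134/2 = 0.0670.
Expected number = 0.0670 × 200 = 13.40 ≈ 13.

13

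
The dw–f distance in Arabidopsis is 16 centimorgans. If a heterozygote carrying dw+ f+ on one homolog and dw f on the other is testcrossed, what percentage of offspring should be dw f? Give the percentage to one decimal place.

A map distance of 16 centimorgans corresponds to a recombination frequency of 0.160.
The F1 is dw+ f+ / dw f, so dw f is a parental gamete class with expected frequency (1 − r)/2 = 0.840/2 = 0.4200.
That is 0.4200 = 42.0% of the progeny.

42.0%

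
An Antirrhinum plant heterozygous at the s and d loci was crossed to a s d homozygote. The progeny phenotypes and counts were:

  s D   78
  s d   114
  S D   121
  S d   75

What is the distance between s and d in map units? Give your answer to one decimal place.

39.4 map units

The two most frequent classes, S D (121) and s d (114), are the parental types, so the F1 was S D / s d.
The recombinant classes are S d and s D: 75 + 78 = 153.
Recombination frequency = 153/388 = 0.3943 ≈ 39.4%, i.e. 39.4 map units.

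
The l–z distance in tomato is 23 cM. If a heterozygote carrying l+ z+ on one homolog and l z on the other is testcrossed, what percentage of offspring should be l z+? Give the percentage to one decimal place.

11.5%

A map distance of 23 cM corresponds to a recombination frequency of 0.230.
The F1 is l+ z+ / l z, so l z+ is a recombinant gamete class with expected frequency r/2 = 0.230/2 = 0.1150.
That is 0.1150 = 11.5% of the progeny.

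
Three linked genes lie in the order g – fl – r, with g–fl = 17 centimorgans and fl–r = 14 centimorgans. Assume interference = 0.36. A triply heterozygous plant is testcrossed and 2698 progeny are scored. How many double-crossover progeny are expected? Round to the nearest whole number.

Map distances give recombination frequencies of 0.170 and 0.140 for the two intervals.
With interference 0.36 (so coincidence = 0.64), expected double-crossover frequency = 0.170 × 0.140 × 0.64 = 0.01523.
Expected number = 0.01523 × 2698 = 41.10 ≈ 41.

41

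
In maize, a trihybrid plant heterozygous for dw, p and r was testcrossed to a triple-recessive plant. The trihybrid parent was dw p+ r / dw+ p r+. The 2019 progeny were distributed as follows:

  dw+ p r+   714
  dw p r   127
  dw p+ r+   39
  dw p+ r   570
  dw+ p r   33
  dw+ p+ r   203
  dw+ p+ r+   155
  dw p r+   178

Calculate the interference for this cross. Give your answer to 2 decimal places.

The two rarest classes, dw p+ r+ and dw+ p r, are the double crossovers. Comparing them with the parentals, only the r allele has switched, so r is the middle locus and the order is dw – r – p.
dw–r: (381 + 72)/2019 = 0.2244; r–p: (282 + 72)/2019 = 0.1753.
Expected DCO frequency = 0.2244 × 0.1753 ≈ 0.03934; observed = 72/2019 ≈ 0.03566.
Coefficient of coincidence = 0.03566/0.03934 ≈ 0.91; interference = 1 − 0.91 = 0.09.

0.09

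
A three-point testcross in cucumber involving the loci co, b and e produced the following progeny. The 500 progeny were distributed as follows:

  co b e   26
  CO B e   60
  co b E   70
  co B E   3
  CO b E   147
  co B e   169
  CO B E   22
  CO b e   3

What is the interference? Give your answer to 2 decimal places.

0.59

The two most frequent reciprocal classes, co B e and CO b E, are the parental types, so the F1 was co B e / CO b E.
The two rarest classes, co B E and CO b e, are the double crossovers. Comparing them with the parentals, only the e allele has switched, so e is the middle locus and the order is b – e – co.
b–e: (48 + 6)/500 = 0.1080; e–co: (130 + 6)/500 = 0.2720.
Expected DCO frequency = 0.1080 × 0.2720 ≈ 0.02938; observed = 6/500 ≈ 0.01200.
Coefficient of coincidence = 0.01200/0.02938 ≈ 0.41; interference = 1 − 0.41 = 0.59.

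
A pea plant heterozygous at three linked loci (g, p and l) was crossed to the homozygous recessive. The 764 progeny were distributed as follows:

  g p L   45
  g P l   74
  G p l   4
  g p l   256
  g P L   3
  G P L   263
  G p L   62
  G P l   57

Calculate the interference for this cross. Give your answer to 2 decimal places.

The two most frequent reciprocal classes, G P L and g p l, are the parental types, so the F1 was G P L / g p l.
The two rarest classes, g P L and G p l, are the double crossovers. Comparing them with the parentals, only the g allele has switched, so g is the middle locus and the order is l – g – p.
l–g: (102 + 7)/764 = 0.1427; g–p: (136 + 7)/764 = 0.1872.
Expected DCO frequency = 0.1427 × 0.1872 ≈ 0.02671; observed = 7/764 ≈ 0.00916.
Coefficient of coincidence = 0.00916/0.02671 ≈ 0.34; interference = 1 − 0.34 = 0.66.

0.66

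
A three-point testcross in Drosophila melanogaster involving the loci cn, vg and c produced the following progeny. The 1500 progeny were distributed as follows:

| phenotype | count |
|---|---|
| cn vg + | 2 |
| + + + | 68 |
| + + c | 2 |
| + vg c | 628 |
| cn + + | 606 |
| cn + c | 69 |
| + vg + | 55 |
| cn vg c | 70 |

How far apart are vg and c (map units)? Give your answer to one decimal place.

The two most frequent reciprocal classes, cn + + and + vg c, are the parental types, so the F1 was cn + + / + vg c.
The two rarest classes, cn vg + and + + c, are the double crossovers. Comparing them with the parentals, only the vg allele has switched, so vg is the middle locus and the order is cn – vg – c.
Crossovers in the vg–c interval produce the single-crossover classes cn + c and + vg + (69 + 55 = 124) plus the double crossovers (4).
RF(vg–c) = (124 + 4) / 1500 = 128/1500 = 0.0853 → 8.5 map units.

8.5 map units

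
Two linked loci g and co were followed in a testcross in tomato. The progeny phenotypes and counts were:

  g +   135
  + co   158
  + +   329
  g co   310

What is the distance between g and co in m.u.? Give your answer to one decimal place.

The two most frequent classes, + + (329) and g co (310), are the parental types, so the F1 was + + / g co.
The recombinant classes are + co and g +: 158 + 135 = 293.
Recombination frequency = 293/932 = 0.3144 ≈ 31.4%, i.e. 31.4 m.u.

31.4 m.u.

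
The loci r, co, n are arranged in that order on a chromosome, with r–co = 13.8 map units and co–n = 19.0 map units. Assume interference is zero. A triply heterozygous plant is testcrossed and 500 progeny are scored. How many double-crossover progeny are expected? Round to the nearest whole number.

13

Map distances give recombination frequencies of 0.138 and 0.190 for the two intervals.
With no interference, expected double-crossover frequency = 0.138 × 0.190 = 0.02622.
Expected number = 0.02622 × 500 = 13.11 ≈ 13.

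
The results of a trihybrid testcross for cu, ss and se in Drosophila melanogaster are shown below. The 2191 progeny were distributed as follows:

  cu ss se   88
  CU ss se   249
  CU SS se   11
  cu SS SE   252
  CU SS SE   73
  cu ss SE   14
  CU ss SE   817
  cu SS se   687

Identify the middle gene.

cu

The two most frequent reciprocal classes, cu SS se and CU ss SE, are the parental types, so the F1 was cu SS se / CU ss SE.
The two rarest classes, CU SS se and cu ss SE, are the double crossovers. Comparing them with the parentals, only the cu allele has switched, so cu is the middle locus and the order is ss – cu – se.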